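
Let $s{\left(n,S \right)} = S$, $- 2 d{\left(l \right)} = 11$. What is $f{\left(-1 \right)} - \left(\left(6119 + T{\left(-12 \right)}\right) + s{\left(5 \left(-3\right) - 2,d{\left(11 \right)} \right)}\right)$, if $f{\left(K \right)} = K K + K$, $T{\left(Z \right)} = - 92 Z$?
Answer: $- \frac{14435}{2} \approx -7217.5$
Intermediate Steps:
$d{\left(l \right)} = - \frac{11}{2}$ ($d{\left(l \right)} = \left(- \frac{1}{2}\right) 11 = - \frac{11}{2}$)
$f{\left(K \right)} = K + K^{2}$ ($f{\left(K \right)} = K^{2} + K = K + K^{2}$)
$f{\left(-1 \right)} - \left(\left(6119 + T{\left(-12 \right)}\right) + s{\left(5 \left(-3\right) - 2,d{\left(11 \right)} \right)}\right) = - (1 - 1) - \left(\left(6119 - -1104\right) - \frac{11}{2}\right) = \left(-1\right) 0 - \left(\left(6119 + 1104\right) - \frac{11}{2}\right) = 0 - \left(7223 - \frac{11}{2}\right) = 0 - \frac{14435}{2} = - \frac{14435}{2}$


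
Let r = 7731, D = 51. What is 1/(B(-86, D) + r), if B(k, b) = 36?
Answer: 1/7767 ≈ 0.00012875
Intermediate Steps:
1/(B(-86, D) + r) = 1/(36 + 7731) = 1/7767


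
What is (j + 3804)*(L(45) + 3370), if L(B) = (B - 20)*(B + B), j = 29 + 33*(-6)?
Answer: 20428700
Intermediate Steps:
j = -169 (j = 29 - 198 = -169)
L(B) = 2*B*(-20 + B) (L(B) = (-20 + B)*(2*B) = 2*B*(-20 + B))
(j + 3804)*(L(45) + 3370) = (-169 + 3804)*(2*45*(-20 + 45) + 3370) = 3635*(2*45*25 + 3370) = 3635*(2250 + 3370) = 3635*5620 = 20428700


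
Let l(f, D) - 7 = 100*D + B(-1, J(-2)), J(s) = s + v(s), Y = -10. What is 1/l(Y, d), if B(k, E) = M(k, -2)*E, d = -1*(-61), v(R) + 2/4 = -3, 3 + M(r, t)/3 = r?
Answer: 1/6173 ≈ 0.00016200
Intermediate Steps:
M(r, t) = -9 + 3*r
v(R) = -7/2 (v(R) = -1/2 - 3 = -7/2)
d = 61
J(s) = -7/2 + s (J(s) = s - 7/2 = -7/2 + s)
B(k, E) = E*(-9 + 3*k) (B(k, E) = (-9 + 3*k)*E = E*(-9 + 3*k))
l(f, D) = 73 + 100*D (l(f, D) = 7 + (100*D + 3*(-7/2 - 2)*(-3 - 1)) = 7 + (100*D + 3*(-11/2)*(-4)) = 7 + (100*D + 66) = 7 + (66 + 100*D) = 73 + 100*D)
1/l(Y, d) = 1/(73 + 100*61) = 1/(73 + 6100) = 1/6173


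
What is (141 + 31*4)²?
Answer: 70225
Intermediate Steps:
(141 + 31*4)² = (141 + 124)² = 265² = 70225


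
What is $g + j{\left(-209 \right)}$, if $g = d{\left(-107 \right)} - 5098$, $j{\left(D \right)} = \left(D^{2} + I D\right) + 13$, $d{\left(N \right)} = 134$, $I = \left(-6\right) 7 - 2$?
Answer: $47926$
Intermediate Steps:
$I = -44$ ($I = -42 - 2 = -44$)
$j{\left(D \right)} = 13 + D^{2} - 44 D$ ($j{\left(D \right)} = \left(D^{2} - 44 D\right) + 13 = 13 + D^{2} - 44 D$)
$g = -4964$ ($g = 134 - 5098 = -4964$)
$g + j{\left(-209 \right)} = -4964 + \left(13 + \left(-209\right)^{2} - -9196\right) = -4964 + \left(13 + 43681 + 9196\right) = -4964 + 52890 = 47926$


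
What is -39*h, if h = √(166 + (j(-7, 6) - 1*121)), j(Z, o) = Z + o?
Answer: -78*√11 ≈ -258.70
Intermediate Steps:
h = 2*√11 (h = √(166 + ((-7 + 6) - 1*121)) = √(166 + (-1 - 121)) = √(166 - 122) = √44 = 2*√11 ≈ 6.6332)
-39*h = -78*√11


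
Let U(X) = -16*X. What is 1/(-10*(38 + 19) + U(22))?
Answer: -1/922 ≈ -0.0010846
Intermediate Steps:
1/(-10*(38 + 19) + U(22)) = 1/(-10*(38 + 19) - 16*22) = 1/(-10*57 - 352) = 1/(-570 - 352) = 1/(-922) = -1/922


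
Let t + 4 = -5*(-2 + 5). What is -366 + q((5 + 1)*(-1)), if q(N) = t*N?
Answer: -252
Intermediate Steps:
t = -19 (t = -4 - 5*(-2 + 5) = -4 - 5*3 = -4 - 15 = -19)
q(N) = -19*N
-366 + q((5 + 1)*(-1)) = -366 - 19*(5 + 1)*(-1) = -366 - 114*(-1) = -366 - 19*(-6) = -366 + 114 = -252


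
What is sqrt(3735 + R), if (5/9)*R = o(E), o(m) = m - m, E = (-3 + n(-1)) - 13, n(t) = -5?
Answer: 3*sqrt(415) ≈ 61.115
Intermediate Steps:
E = -21 (E = (-3 - 5) - 13 = -8 - 13 = -21)
o(m) = 0
R = 0 (R = (9/5)*0 = 0)
sqrt(3735 + R) = sqrt(3735 + 0) = sqrt(3735) = 3*sqrt(415)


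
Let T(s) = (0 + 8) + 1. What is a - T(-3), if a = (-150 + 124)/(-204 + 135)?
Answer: -595/69 ≈ -8.6232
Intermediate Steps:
a = 26/69 (a = -26/(-69) = -26*(-1/69) = 26/69 ≈ 0.37681)
T(s) = 9 (T(s) = 8 + 1 = 9)
a - T(-3) = 26/69 - 1*9 = 26/69 - 9 = -595/69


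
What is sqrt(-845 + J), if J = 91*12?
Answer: sqrt(247) ≈ 15.716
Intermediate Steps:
J = 1092
sqrt(-845 + J) = sqrt(-845 + 1092) = sqrt(247)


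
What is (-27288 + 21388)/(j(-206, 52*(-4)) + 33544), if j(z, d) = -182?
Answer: -2950/16681 ≈ -0.17685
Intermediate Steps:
(-27288 + 21388)/(j(-206, 52*(-4)) + 33544) = (-27288 + 21388)/(-182 + 33544) = -5900/33362 = -5900*1/33362 = -2950/16681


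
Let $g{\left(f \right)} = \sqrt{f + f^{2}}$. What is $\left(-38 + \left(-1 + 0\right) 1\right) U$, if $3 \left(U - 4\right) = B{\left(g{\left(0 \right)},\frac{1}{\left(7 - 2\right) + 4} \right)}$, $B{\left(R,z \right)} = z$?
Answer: $- \frac{1417}{9} \approx -157.44$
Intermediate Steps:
$U = \frac{109}{27}$ ($U = 4 + \frac{1}{3 \left(\left(7 - 2\right) + 4\right)} = 4 + \frac{1}{3 \left(5 + 4\right)} = 4 + \frac{1}{3 \cdot 9} = 4 + \frac{1}{3} \cdot \frac{1}{9} = 4 + \frac{1}{27} = \frac{109}{27} \approx 4.037$)
$\left(-38 + \left(-1 + 0\right) 1\right) U = \left(-38 + \left(-1 + 0\right) 1\right) \frac{109}{27} = \left(-38 - 1\right) \frac{109}{27} = \left(-39\right) \frac{109}{27} = - \frac{1417}{9}$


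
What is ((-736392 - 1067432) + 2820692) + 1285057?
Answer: 2301925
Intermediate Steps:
((-736392 - 1067432) + 2820692) + 1285057 = (-1803824 + 2820692) + 1285057 = 1016868 + 1285057 = 2301925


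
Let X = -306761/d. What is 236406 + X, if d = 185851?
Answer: 43935984745/185851 ≈ 2.3640e+5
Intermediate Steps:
X = -306761/185851 ≈ -1.6506
236406 + X = 236406 - 306761/185851 = 43935984745/185851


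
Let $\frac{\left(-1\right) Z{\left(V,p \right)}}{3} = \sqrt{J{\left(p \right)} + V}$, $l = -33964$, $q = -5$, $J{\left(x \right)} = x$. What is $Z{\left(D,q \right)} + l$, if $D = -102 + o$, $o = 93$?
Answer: $-33964 - 3 i \sqrt{14} \approx -33964.0 - 11.225 i$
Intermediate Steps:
$D = -9$ ($D = -102 + 93 = -9$)
$Z{\left(V,p \right)} = - 3 \sqrt{V + p}$ ($Z{\left(V,p \right)} = - 3 \sqrt{p + V} = - 3 \sqrt{V + p}$)
$Z{\left(D,q \right)} + l = - 3 \sqrt{-9 - 5} - 33964 = - 3 \sqrt{-14} - 33964 = - 3 i \sqrt{14} - 33964 = -33964 - 3 i \sqrt{14}$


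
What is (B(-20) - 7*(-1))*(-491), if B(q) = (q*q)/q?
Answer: 6383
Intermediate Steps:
B(q) = q (B(q) = q**2/q = q)
(B(-20) - 7*(-1))*(-491) = (-20 - 7*(-1))*(-491) = (-20 + 7)*(-491) = -13*(-491) = 6383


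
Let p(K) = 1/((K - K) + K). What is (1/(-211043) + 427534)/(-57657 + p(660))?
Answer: -59550518254260/8030949914617 ≈ -7.4151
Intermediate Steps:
p(K) = 1/K (p(K) = 1/(0 + K) = 1/K)
(1/(-211043) + 427534)/(-57657 + p(660)) = (1/(-211043) + 427534)/(-57657 + 1/660) = (-1/211043 + 427534)/(-57657 + 1/660) = 90228057961/(211043*(-38053619/660)) = (90228057961/211043)*(-660/38053619) = -59550518254260/8030949914617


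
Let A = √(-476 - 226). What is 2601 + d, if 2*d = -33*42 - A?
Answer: 1908 - 3*I*√78/2 ≈ 1908.0 - 13.248*I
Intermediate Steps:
A = 3*I*√78 (A = √(-702) = 3*I*√78 ≈ 26.495*I)
d = -693 - 3*I*√78/2 (d = (-33*42 - 3*I*√78)/2 = (-1386 - 3*I*√78)/2 = -693 - 3*I*√78/2 ≈ -693.0 - 13.248*I)
2601 + d = 2601 + (-693 - 3*I*√78/2) = 1908 - 3*I*√78/2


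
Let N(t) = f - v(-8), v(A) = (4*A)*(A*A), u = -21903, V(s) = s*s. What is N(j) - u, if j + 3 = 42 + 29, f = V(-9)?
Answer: 24032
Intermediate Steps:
V(s) = s**2
f = 81 (f = (-9)**2 = 81)
v(A) = 4*A**3 (v(A) = (4*A)*A**2 = 4*A**3)
j = 68 (j = -3 + (42 + 29) = -3 + 71 = 68)
N(t) = 2129 (N(t) = 81 - 4*(-8)**3 = 81 - 4*(-512) = 81 - 1*(-2048) = 81 + 2048 = 2129)
N(j) - u = 2129 - 1*(-21903) = 2129 + 21903 = 24032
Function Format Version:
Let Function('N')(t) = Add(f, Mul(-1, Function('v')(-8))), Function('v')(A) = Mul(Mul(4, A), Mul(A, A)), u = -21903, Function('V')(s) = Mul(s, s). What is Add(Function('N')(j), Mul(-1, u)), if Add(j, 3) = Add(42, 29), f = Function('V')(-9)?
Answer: 24032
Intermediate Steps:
Function('V')(s) = Pow(s, 2)
f = 81 (f = Pow(-9, 2) = 81)
Function('v')(A) = Mul(4, Pow(A, 3)) (Function('v')(A) = Mul(Mul(4, A), Pow(A, 2)) = Mul(4, Pow(A, 3)))
j = 68 (j = Add(-3, Add(42, 29)) = Add(-3, 71) = 68)
Function('N')(t) = 2129 (Function('N')(t) = Add(81, Mul(-1, Mul(4, Pow(-8, 3)))) = Add(81, Mul(-1, Mul(4, -512))) = Add(81, Mul(-1, -2048)) = Add(81, 2048) = 2129)
Add(Function('N')(j), Mul(-1, u)) = Add(2129, Mul(-1, -21903)) = Add(2129, 21903) = 24032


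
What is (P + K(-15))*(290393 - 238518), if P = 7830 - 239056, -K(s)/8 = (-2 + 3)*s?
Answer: -11988623750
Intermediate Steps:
K(s) = -8*s (K(s) = -8*(-2 + 3)*s = -8*s)
P = -231226
(P + K(-15))*(290393 - 238518) = (-231226 - 8*(-15))*(290393 - 238518) = (-231226 + 120)*51875 = -231106*51875 = -11988623750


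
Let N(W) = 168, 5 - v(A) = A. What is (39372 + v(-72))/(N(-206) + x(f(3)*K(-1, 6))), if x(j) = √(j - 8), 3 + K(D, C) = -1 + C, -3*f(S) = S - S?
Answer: 828429/3529 - 39449*I*√2/14116 ≈ 234.75 - 3.9522*I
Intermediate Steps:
f(S) = 0 (f(S) = -(S - S)/3 = -⅓*0 = 0)
v(A) = 5 - A
K(D, C) = -4 + C (K(D, C) = -3 + (-1 + C) = -4 + C)
x(j) = √(-8 + j)
(39372 + v(-72))/(N(-206) + x(f(3)*K(-1, 6))) = (39372 + (5 - 1*(-72)))/(168 + √(-8 + 0*(-4 + 6))) = (39372 + (5 + 72))/(168 + √(-8 + 0*2)) = (39372 + 77)/(168 + √(-8 + 0)) = 39449/(168 + √(-8)) = 39449/(168 + 2*I*√2)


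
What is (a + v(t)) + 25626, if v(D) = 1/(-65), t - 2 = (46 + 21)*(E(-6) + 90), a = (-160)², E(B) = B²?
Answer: 3329689/65 ≈ 51226.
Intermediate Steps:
a = 25600
t = 8444 (t = 2 + (46 + 21)*((-6)² + 90) = 2 + 67*(36 + 90) = 2 + 67*126 = 2 + 8442 = 8444)
v(D) = -1/65
(a + v(t)) + 25626 = (25600 - 1/65) + 25626 = 1663999/65 + 25626 = 3329689/65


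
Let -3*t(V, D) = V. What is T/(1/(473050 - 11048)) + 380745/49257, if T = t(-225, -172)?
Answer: 189640313255/5473 ≈ 3.4650e+7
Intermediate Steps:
t(V, D) = -V/3
T = 75 (T = -1/3*(-225) = 75)
T/(1/(473050 - 11048)) + 380745/49257 = 75/(1/(473050 - 11048)) + 380745/49257 = 75/(1/462002) + 380745*(1/49257) = 75/(1/462002) + 42305/5473 = 75*462002 + 42305/5473 = 34650150 + 42305/5473 = 189640313255/5473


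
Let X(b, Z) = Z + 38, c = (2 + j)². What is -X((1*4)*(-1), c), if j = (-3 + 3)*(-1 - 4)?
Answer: -42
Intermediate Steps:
j = 0 (j = 0*(-5) = 0)
c = 4 (c = (2 + 0)² = 2² = 4)
X(b, Z) = 38 + Z
-X((1*4)*(-1), c) = -(38 + 4) = -1*42 = -42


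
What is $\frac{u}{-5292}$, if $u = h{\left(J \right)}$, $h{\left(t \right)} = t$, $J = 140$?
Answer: $- \frac{5}{189} \approx -0.026455$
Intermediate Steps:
$u = 140$
$\frac{u}{-5292} = \frac{140}{-5292} = 140 \left(- \frac{1}{5292}\right) = - \frac{5}{189}$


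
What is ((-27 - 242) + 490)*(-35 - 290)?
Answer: -71825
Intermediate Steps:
((-27 - 242) + 490)*(-35 - 290) = (-269 + 490)*(-325) = 221*(-325) = -71825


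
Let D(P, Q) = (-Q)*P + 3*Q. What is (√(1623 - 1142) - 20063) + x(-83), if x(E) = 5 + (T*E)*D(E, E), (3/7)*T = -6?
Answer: -8314414 + √481 ≈ -8.3144e+6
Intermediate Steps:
T = -14 (T = (7/3)*(-6) = -14)
D(P, Q) = 3*Q - P*Q (D(P, Q) = -P*Q + 3*Q = 3*Q - P*Q)
x(E) = 5 - 14*E²*(3 - E) (x(E) = 5 + (-14*E)*(E*(3 - E)) = 5 - 14*E²*(3 - E))
(√(1623 - 1142) - 20063) + x(-83) = (√(1623 - 1142) - 20063) + (5 + 14*(-83)²*(-3 - 83)) = (√481 - 20063) + (5 + 14*6889*(-86)) = (-20063 + √481) + (5 - 8294356) = (-20063 + √481) - 8294351 = -8314414 + √481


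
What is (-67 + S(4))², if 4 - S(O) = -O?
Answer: 3481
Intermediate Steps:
S(O) = 4 + O (S(O) = 4 - (-1)*O = 4 + O)
(-67 + S(4))² = (-67 + (4 + 4))² = (-67 + 8)² = (-59)² = 3481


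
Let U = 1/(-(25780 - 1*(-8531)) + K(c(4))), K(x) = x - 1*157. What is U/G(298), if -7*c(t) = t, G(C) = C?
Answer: -7/71901440 ≈ -9.7355e-8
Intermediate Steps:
c(t) = -t/7
K(x) = -157 + x (K(x) = x - 157 = -157 + x)
U = -7/241280 (U = 1/(-(25780 - 1*(-8531)) + (-157 - ⅐*4)) = 1/(-(25780 + 8531) + (-157 - 4/7)) = 1/(-1*34311 - 1103/7) = 1/(-34311 - 1103/7) = 1/(-241280/7) = -7/241280 ≈ -2.9012e-5)
U/G(298) = -7/241280/298 = -7/241280*1/298 = -7/71901440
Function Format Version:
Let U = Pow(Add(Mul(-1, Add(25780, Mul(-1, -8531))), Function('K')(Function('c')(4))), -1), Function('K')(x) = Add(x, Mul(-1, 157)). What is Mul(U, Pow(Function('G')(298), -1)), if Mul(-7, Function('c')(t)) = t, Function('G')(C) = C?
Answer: Rational(-7, 71901440) ≈ -9.7355e-8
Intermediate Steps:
Function('c')(t) = Mul(Rational(-1, 7), t)
Function('K')(x) = Add(-157, x) (Function('K')(x) = Add(x, -157) = Add(-157, x))
U = Rational(-7, 241280) (U = Pow(Add(Mul(-1, Add(25780, Mul(-1, -8531))), Add(-157, Mul(Rational(-1, 7), 4))), -1) = Pow(Add(Mul(-1, Add(25780, 8531)), Add(-157, Rational(-4, 7))), -1) = Pow(Add(Mul(-1, 34311), Rational(-1103, 7)), -1) = Pow(Add(-34311, Rational(-1103, 7)), -1) = Pow(Rational(-241280, 7), -1) = Rational(-7, 241280) ≈ -2.9012e-5)
Mul(U, Pow(Function('G')(298), -1)) = Mul(Rational(-7, 241280), Pow(298, -1)) = Mul(Rational(-7, 241280), Rational(1, 298)) = Rational(-7, 71901440)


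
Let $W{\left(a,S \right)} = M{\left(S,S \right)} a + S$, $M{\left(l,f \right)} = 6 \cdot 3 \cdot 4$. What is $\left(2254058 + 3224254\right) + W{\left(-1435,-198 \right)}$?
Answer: $5374794$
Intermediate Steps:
$M{\left(l,f \right)} = 72$ ($M{\left(l,f \right)} = 18 \cdot 4 = 72$)
$W{\left(a,S \right)} = S + 72 a$ ($W{\left(a,S \right)} = 72 a + S = S + 72 a$)
$\left(2254058 + 3224254\right) + W{\left(-1435,-198 \right)} = \left(2254058 + 3224254\right) + \left(-198 + 72 \left(-1435\right)\right) = 5478312 - 103518 = 5374794$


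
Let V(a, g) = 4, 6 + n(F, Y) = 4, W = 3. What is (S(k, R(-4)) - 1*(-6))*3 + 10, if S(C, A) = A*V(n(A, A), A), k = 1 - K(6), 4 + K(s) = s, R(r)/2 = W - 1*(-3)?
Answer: 172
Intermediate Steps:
R(r) = 12 (R(r) = 2*(3 - 1*(-3)) = 2*(3 + 3) = 2*6 = 12)
K(s) = -4 + s
n(F, Y) = -2 (n(F, Y) = -6 + 4 = -2)
k = -1 (k = 1 - (-4 + 6) = 1 - 1*2 = 1 - 2 = -1)
S(C, A) = 4*A (S(C, A) = A*4 = 4*A)
(S(k, R(-4)) - 1*(-6))*3 + 10 = (4*12 - 1*(-6))*3 + 10 = (48 + 6)*3 + 10 = 54*3 + 10 = 162 + 10 = 172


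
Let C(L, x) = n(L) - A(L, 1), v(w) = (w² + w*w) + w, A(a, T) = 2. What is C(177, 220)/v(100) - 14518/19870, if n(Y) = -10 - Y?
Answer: -9852241/13312900 ≈ -0.74005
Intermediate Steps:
v(w) = w + 2*w² (v(w) = (w² + w²) + w = 2*w² + w = w + 2*w²)
C(L, x) = -12 - L (C(L, x) = (-10 - L) - 1*2 = (-10 - L) - 2 = -12 - L)
C(177, 220)/v(100) - 14518/19870 = (-12 - 1*177)/((100*(1 + 2*100))) - 14518/19870 = (-12 - 177)/((100*(1 + 200))) - 14518*1/19870 = -189/(100*201) - 7259/9935 = -189/20100 - 7259/9935 = -189*1/20100 - 7259/9935 = -63/6700 - 7259/9935 = -9852241/13312900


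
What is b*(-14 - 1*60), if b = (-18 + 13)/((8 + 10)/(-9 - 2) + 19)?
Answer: 4070/191 ≈ 21.309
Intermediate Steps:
b = -55/191 (b = -5/(18/(-11) + 19) = -5/(18*(-1/11) + 19) = -5/(-18/11 + 19) = -5/191/11 = -5*11/191 = -55/191 ≈ -0.28796)
b*(-14 - 1*60) = -55*(-14 - 1*60)/191 = -55*(-14 - 60)/191 = -55/191*(-74) = 4070/191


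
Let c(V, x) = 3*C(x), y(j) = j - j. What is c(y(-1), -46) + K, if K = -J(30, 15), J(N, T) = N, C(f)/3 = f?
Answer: -444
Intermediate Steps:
y(j) = 0
C(f) = 3*f
K = -30 (K = -1*30 = -30)
c(V, x) = 9*x (c(V, x) = 3*(3*x) = 9*x)
c(y(-1), -46) + K = 9*(-46) - 30 = -414 - 30 = -444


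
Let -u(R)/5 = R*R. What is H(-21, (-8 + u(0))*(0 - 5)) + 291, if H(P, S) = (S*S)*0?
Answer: 291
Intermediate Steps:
u(R) = -5*R² (u(R) = -5*R*R = -5*R²)
H(P, S) = 0 (H(P, S) = S²*0 = 0)
H(-21, (-8 + u(0))*(0 - 5)) + 291 = 0 + 291 = 291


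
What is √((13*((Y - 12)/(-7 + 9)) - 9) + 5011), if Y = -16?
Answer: 2*√1205 ≈ 69.426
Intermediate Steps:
√((13*((Y - 12)/(-7 + 9)) - 9) + 5011) = √((13*((-16 - 12)/(-7 + 9)) - 9) + 5011) = √((13*(-28/2) - 9) + 5011) = √((13*(-28*½) - 9) + 5011) = √((13*(-14) - 9) + 5011) = √((-182 - 9) + 5011) = √(-191 + 5011) = √4820 = 2*√1205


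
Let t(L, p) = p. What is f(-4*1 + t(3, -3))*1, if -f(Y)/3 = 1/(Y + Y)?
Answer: 3/14 ≈ 0.21429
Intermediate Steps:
f(Y) = -3/(2*Y) (f(Y) = -3/(Y + Y) = -3*1/(2*Y) = -3/(2*Y))
f(-4*1 + t(3, -3))*1 = -3/(2*(-4*1 - 3))*1 = -3/(2*(-4 - 3))*1 = -3/2/(-7)*1 = -3/2*(-1/7)*1 = (3/14)*1 = 3/14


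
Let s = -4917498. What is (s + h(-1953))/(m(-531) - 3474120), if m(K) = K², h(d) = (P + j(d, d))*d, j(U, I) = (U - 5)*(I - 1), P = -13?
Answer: 2492312435/1064053 ≈ 2342.3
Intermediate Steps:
j(U, I) = (-1 + I)*(-5 + U) (j(U, I) = (-5 + U)*(-1 + I) = (-1 + I)*(-5 + U))
h(d) = d*(-8 + d² - 6*d) (h(d) = (-13 + (5 - d - 5*d + d*d))*d = (-13 + (5 - d - 5*d + d²))*d = (-13 + (5 + d² - 6*d))*d = (-8 + d² - 6*d)*d = d*(-8 + d² - 6*d))
(s + h(-1953))/(m(-531) - 3474120) = (-4917498 - 1953*(-8 + (-1953)² - 6*(-1953)))/((-531)² - 3474120) = (-4917498 - 1953*(-8 + 3814209 + 11718))/(281961 - 3474120) = (-4917498 - 1953*3825919)/(-3192159) = (-4917498 - 7472019807)*(-1/3192159) = -7476937305*(-1/3192159) = 2492312435/1064053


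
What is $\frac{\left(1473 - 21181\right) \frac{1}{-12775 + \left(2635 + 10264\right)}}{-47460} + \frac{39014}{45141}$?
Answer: $\frac{19207382449}{22138049220} \approx 0.86762$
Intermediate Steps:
$\frac{\left(1473 - 21181\right) \frac{1}{-12775 + \left(2635 + 10264\right)}}{-47460} + \frac{39014}{45141} = - \frac{19708}{-12775 + 12899} \left(- \frac{1}{47460}\right) + 39014 \cdot \frac{1}{45141} = - \frac{19708}{124} \left(- \frac{1}{47460}\right) + \frac{39014}{45141} = \left(-19708\right) \frac{1}{124} \left(- \frac{1}{47460}\right) + \frac{39014}{45141} = \left(- \frac{4927}{31}\right) \left(- \frac{1}{47460}\right) + \frac{39014}{45141} = \frac{4927}{1471260} + \frac{39014}{45141} = \frac{19207382449}{22138049220}$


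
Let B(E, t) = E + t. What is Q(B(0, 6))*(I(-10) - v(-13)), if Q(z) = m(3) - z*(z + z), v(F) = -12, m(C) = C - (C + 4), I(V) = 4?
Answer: -1216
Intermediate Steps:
m(C) = -4 (m(C) = C - (4 + C) = C + (-4 - C) = -4)
Q(z) = -4 - 2*z² (Q(z) = -4 - z*(z + z) = -4 - z*2*z = -4 - 2*z²)
Q(B(0, 6))*(I(-10) - v(-13)) = (-4 - 2*(0 + 6)²)*(4 - 1*(-12)) = (-4 - 2*6²)*(4 + 12) = (-4 - 2*36)*16 = (-4 - 72)*16 = -76*16 = -1216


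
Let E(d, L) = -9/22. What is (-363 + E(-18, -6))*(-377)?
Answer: 3014115/22 ≈ 1.3701e+5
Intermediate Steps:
E(d, L) = -9/22 (E(d, L) = -9*1/22 = -9/22)
(-363 + E(-18, -6))*(-377) = (-363 - 9/22)*(-377) = -7995/22*(-377) = 3014115/22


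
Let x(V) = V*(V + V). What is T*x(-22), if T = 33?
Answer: 31944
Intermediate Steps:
x(V) = 2*V**2 (x(V) = V*(2*V) = 2*V**2)
T*x(-22) = 33*(2*(-22)**2) = 33*(2*484) = 33*968 = 31944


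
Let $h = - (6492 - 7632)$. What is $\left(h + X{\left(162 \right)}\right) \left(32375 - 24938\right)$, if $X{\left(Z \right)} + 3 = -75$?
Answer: $7898094$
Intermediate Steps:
$X{\left(Z \right)} = -78$ ($X{\left(Z \right)} = -3 - 75 = -78$)
$h = 1140$ ($h = - (6492 - 7632) = \left(-1\right) \left(-1140\right) = 1140$)
$\left(h + X{\left(162 \right)}\right) \left(32375 - 24938\right) = \left(1140 - 78\right) \left(32375 - 24938\right) = 1062 \cdot 7437 = 7898094$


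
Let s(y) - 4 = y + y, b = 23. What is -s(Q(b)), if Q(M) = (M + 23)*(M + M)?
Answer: -4236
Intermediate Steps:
Q(M) = 2*M*(23 + M) (Q(M) = (23 + M)*(2*M) = 2*M*(23 + M))
s(y) = 4 + 2*y (s(y) = 4 + (y + y) = 4 + 2*y)
-s(Q(b)) = -(4 + 2*(2*23*(23 + 23))) = -(4 + 2*(2*23*46)) = -(4 + 2*2116) = -(4 + 4232) = -1*4236 = -4236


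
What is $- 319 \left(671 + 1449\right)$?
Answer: $-676280$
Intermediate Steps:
$- 319 \left(671 + 1449\right) = \left(-319\right) 2120 = -676280$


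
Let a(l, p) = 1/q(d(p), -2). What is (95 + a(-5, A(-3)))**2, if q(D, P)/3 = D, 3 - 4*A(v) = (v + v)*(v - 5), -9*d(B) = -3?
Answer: 9216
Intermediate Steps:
d(B) = 1/3 (d(B) = -1/9*(-3) = 1/3)
A(v) = 3/4 - v*(-5 + v)/2 (A(v) = 3/4 - (v + v)*(v - 5)/4 = 3/4 - 2*v*(-5 + v)/4 = 3/4 - v*(-5 + v)/2)
q(D, P) = 3*D
a(l, p) = 1 (a(l, p) = 1/(3*(1/3)) = 1/1 = 1)
(95 + a(-5, A(-3)))**2 = (95 + 1)**2 = 96**2 = 9216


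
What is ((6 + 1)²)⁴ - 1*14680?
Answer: 5750121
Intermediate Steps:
((6 + 1)²)⁴ - 1*14680 = (7²)⁴ - 14680 = 49⁴ - 14680 = 5764801 - 14680 = 5750121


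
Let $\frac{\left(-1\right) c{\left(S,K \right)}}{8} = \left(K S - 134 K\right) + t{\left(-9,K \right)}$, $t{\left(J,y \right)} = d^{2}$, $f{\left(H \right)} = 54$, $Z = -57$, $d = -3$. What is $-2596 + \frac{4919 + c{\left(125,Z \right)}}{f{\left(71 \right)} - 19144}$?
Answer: $- \frac{49558383}{19090} \approx -2596.0$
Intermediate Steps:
$t{\left(J,y \right)} = 9$ ($t{\left(J,y \right)} = \left(-3\right)^{2} = 9$)
$c{\left(S,K \right)} = -72 + 1072 K - 8 K S$ ($c{\left(S,K \right)} = - 8 \left(\left(K S - 134 K\right) + 9\right) = - 8 \left(\left(- 134 K + K S\right) + 9\right) = - 8 \left(9 - 134 K + K S\right) = -72 + 1072 K - 8 K S$)
$-2596 + \frac{4919 + c{\left(125,Z \right)}}{f{\left(71 \right)} - 19144} = -2596 + \frac{4919 - \left(61176 - 57000\right)}{54 - 19144} = -2596 + \frac{4919 - 4176}{-19090} = -2596 + \left(4919 - 4176\right) \left(- \frac{1}{19090}\right) = -2596 + 743 \left(- \frac{1}{19090}\right) = -2596 - \frac{743}{19090} = - \frac{49558383}{19090}$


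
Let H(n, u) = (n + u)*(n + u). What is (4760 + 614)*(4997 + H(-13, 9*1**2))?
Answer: 26939862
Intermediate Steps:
H(n, u) = (n + u)**2
(4760 + 614)*(4997 + H(-13, 9*1**2)) = (4760 + 614)*(4997 + (-13 + 9*1**2)**2) = 5374*(4997 + (-13 + 9*1)**2) = 5374*(4997 + (-13 + 9)**2) = 5374*(4997 + (-4)**2) = 5374*(4997 + 16) = 5374*5013 = 26939862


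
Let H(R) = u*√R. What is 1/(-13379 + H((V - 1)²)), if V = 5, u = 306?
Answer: -1/12155 ≈ -8.2271e-5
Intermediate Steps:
H(R) = 306*√R
1/(-13379 + H((V - 1)²)) = 1/(-13379 + 306*√((5 - 1)²)) = 1/(-13379 + 306*√(4²)) = 1/(-13379 + 306*√16) = 1/(-13379 + 306*4) = 1/(-13379 + 1224) = 1/(-12155) = -1/12155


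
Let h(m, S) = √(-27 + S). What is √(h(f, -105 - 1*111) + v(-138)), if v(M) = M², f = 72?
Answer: 3*√(2116 + I*√3) ≈ 138.0 + 0.05648*I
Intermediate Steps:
√(h(f, -105 - 1*111) + v(-138)) = √(√(-27 + (-105 - 1*111)) + (-138)²) = √(√(-27 + (-105 - 111)) + 19044) = √(√(-27 - 216) + 19044) = √(√(-243) + 19044) = √(9*I*√3 + 19044) = √(19044 + 9*I*√3)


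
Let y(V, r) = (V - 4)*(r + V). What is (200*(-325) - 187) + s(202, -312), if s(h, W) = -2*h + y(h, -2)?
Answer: -25991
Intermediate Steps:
y(V, r) = (-4 + V)*(V + r)
s(h, W) = 8 + h**2 - 8*h (s(h, W) = -2*h + (h**2 - 4*h - 4*(-2) + h*(-2)) = -2*h + (h**2 - 4*h + 8 - 2*h) = -2*h + (8 + h**2 - 6*h) = 8 + h**2 - 8*h)
(200*(-325) - 187) + s(202, -312) = (200*(-325) - 187) + (8 + 202**2 - 8*202) = (-65000 - 187) + (8 + 40804 - 1616) = -65187 + 39196 = -25991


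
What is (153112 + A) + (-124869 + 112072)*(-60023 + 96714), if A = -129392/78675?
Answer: -36928598689517/78675 ≈ -4.6938e+8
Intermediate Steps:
A = -129392/78675 (A = -129392*1/78675 = -129392/78675 ≈ -1.6446)
(153112 + A) + (-124869 + 112072)*(-60023 + 96714) = (153112 - 129392/78675) + (-124869 + 112072)*(-60023 + 96714) = 12045957208/78675 - 12797*36691 = 12045957208/78675 - 469534727 = -36928598689517/78675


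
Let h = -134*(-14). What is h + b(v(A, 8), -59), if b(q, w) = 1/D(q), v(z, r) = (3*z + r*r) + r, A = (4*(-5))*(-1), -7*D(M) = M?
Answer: 247625/132 ≈ 1875.9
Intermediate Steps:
D(M) = -M/7
A = 20 (A = -20*(-1) = 20)
v(z, r) = r + r² + 3*z (v(z, r) = (3*z + r²) + r = (r² + 3*z) + r = r + r² + 3*z)
b(q, w) = -7/q (b(q, w) = 1/(-q/7) = -7/q)
h = 1876
h + b(v(A, 8), -59) = 1876 - 7/(8 + 8² + 3*20) = 1876 - 7/(8 + 64 + 60) = 1876 - 7/132 = 247625/132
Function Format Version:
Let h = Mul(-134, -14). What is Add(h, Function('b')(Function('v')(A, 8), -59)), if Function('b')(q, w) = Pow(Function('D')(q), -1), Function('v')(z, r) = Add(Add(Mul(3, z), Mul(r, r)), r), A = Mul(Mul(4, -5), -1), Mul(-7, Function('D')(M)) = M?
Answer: Rational(247625, 132) ≈ 1875.9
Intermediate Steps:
Function('D')(M) = Mul(Rational(-1, 7), M)
A = 20 (A = Mul(-20, -1) = 20)
Function('v')(z, r) = Add(r, Pow(r, 2), Mul(3, z)) (Function('v')(z, r) = Add(Add(Mul(3, z), Pow(r, 2)), r) = Add(Add(Pow(r, 2), Mul(3, z)), r) = Add(r, Pow(r, 2), Mul(3, z)))
Function('b')(q, w) = Mul(-7, Pow(q, -1)) (Function('b')(q, w) = Pow(Mul(Rational(-1, 7), q), -1) = Mul(-7, Pow(q, -1)))
h = 1876
Add(h, Function('b')(Function('v')(A, 8), -59)) = Add(1876, Mul(-7, Pow(Add(8, Pow(8, 2), Mul(3, 20)), -1))) = Add(1876, Mul(-7, Pow(Add(8, 64, 60), -1))) = Add(1876, Mul(-7, Pow(132, -1))) = Add(1876, Mul(-7, Rational(1, 132))) = Add(1876, Rational(-7, 132)) = Rational(247625, 132)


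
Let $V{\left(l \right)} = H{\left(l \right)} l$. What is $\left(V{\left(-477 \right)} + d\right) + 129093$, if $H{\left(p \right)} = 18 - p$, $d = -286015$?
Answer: $-393037$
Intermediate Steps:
$V{\left(l \right)} = l \left(18 - l\right)$ ($V{\left(l \right)} = \left(18 - l\right) l = l \left(18 - l\right)$)
$\left(V{\left(-477 \right)} + d\right) + 129093 = \left(- 477 \left(18 - -477\right) - 286015\right) + 129093 = \left(- 477 \left(18 + 477\right) - 286015\right) + 129093 = \left(\left(-477\right) 495 - 286015\right) + 129093 = \left(-236115 - 286015\right) + 129093 = -522130 + 129093 = -393037$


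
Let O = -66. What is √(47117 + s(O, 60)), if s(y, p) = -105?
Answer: 2*√11753 ≈ 216.82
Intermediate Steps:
√(47117 + s(O, 60)) = √(47117 - 105) = √47012 = 2*√11753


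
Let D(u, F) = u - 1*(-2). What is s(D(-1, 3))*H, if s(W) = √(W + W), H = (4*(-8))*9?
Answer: -288*√2 ≈ -407.29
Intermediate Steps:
H = -288 (H = -32*9 = -288)
D(u, F) = 2 + u (D(u, F) = u + 2 = 2 + u)
s(W) = √2*√W (s(W) = √(2*W) = √2*√W)
s(D(-1, 3))*H = (√2*√(2 - 1))*(-288) = (√2*√1)*(-288) = (√2*1)*(-288) = √2*(-288) = -288*√2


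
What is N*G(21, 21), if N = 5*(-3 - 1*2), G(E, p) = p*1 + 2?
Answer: -575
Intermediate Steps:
G(E, p) = 2 + p (G(E, p) = p + 2 = 2 + p)
N = -25 (N = 5*(-3 - 2) = 5*(-5) = -25)
N*G(21, 21) = -25*(2 + 21) = -25*23 = -575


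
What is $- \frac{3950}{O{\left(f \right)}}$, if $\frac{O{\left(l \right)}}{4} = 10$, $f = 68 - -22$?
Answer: $- \frac{395}{4} \approx -98.75$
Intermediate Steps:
$f = 90$ ($f = 68 + 22 = 90$)
$O{\left(l \right)} = 40$ ($O{\left(l \right)} = 4 \cdot 10 = 40$)
$- \frac{3950}{O{\left(f \right)}} = - \frac{3950}{40} = \left(-3950\right) \frac{1}{40} = - \frac{395}{4}$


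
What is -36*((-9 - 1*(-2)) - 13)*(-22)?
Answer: -15840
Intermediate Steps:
-36*((-9 - 1*(-2)) - 13)*(-22) = -36*((-9 + 2) - 13)*(-22) = -36*(-7 - 13)*(-22) = -36*(-20)*(-22) = 720*(-22) = -15840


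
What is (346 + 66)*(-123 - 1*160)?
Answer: -116596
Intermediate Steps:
(346 + 66)*(-123 - 1*160) = 412*(-123 - 160) = 412*(-283) = -116596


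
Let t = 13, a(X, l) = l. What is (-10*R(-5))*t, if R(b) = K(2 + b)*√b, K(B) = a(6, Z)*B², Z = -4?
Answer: 4680*I*√5 ≈ 10465.0*I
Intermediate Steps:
K(B) = -4*B²
R(b) = -4*√b*(2 + b)² (R(b) = (-4*(2 + b)²)*√b = -4*√b*(2 + b)²)
(-10*R(-5))*t = -(-40)*√(-5)*(2 - 5)²*13 = -(-40)*I*√5*(-3)²*13 = -(-40)*I*√5*9*13 = -(-360)*I*√5*13 = (360*I*√5)*13 = 4680*I*√5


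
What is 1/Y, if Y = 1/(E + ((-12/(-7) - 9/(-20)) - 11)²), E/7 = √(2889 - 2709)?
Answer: 1530169/19600 + 42*√5 ≈ 171.98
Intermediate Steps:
E = 42*√5 (E = 7*√(2889 - 2709) = 7*√180 = 7*(6*√5) = 42*√5 ≈ 93.915)
Y = 1/(1530169/19600 + 42*√5) (Y = 1/(42*√5 + ((-12/(-7) - 9/(-20)) - 11)²) = 1/(42*√5 + ((-12*(-⅐) - 9*(-1/20)) - 11)²) = 1/(42*√5 + ((12/7 + 9/20) - 11)²) = 1/(42*√5 + (303/140 - 11)²) = 1/(42*√5 + (-1237/140)²) = 1/(42*√5 + 1530169/19600) = 1/(1530169/19600 + 42*√5) ≈ 0.0058145)
1/Y = 1/(-29991312400/1046874031439 + 16134720000*√5/1046874031439)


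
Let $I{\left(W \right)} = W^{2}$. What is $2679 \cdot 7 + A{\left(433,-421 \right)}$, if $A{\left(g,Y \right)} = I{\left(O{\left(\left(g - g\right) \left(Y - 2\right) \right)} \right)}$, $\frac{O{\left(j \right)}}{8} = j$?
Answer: $18753$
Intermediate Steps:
$O{\left(j \right)} = 8 j$
$A{\left(g,Y \right)} = 0$ ($A{\left(g,Y \right)} = \left(8 \left(g - g\right) \left(Y - 2\right)\right)^{2} = \left(8 \cdot 0 \left(-2 + Y\right)\right)^{2} = \left(8 \cdot 0\right)^{2} = 0^{2} = 0$)
$2679 \cdot 7 + A{\left(433,-421 \right)} = 2679 \cdot 7 + 0 = 18753 + 0 = 18753$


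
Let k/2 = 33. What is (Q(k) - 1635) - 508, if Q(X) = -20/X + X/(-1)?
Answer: -72907/33 ≈ -2209.3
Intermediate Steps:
k = 66 (k = 2*33 = 66)
Q(X) = -X - 20/X (Q(X) = -20/X + X*(-1) = -20/X - X = -X - 20/X)
(Q(k) - 1635) - 508 = ((-1*66 - 20/66) - 1635) - 508 = ((-66 - 20*1/66) - 1635) - 508 = ((-66 - 10/33) - 1635) - 508 = (-2188/33 - 1635) - 508 = -56143/33 - 508 = -72907/33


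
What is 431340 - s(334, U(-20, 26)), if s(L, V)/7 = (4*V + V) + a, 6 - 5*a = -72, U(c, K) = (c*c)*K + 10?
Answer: 334404/5 ≈ 66881.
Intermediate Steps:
U(c, K) = 10 + K*c² (U(c, K) = c²*K + 10 = K*c² + 10 = 10 + K*c²)
a = 78/5 (a = 6/5 - ⅕*(-72) = 6/5 + 72/5 = 78/5 ≈ 15.600)
s(L, V) = 546/5 + 35*V (s(L, V) = 7*((4*V + V) + 78/5) = 7*(5*V + 78/5) = 7*(78/5 + 5*V) = 546/5 + 35*V)
431340 - s(334, U(-20, 26)) = 431340 - (546/5 + 35*(10 + 26*(-20)²)) = 431340 - (546/5 + 35*(10 + 26*400)) = 431340 - (546/5 + 35*(10 + 10400)) = 431340 - (546/5 + 35*10410) = 431340 - (546/5 + 364350) = 431340 - 1*1822296/5 = 431340 - 1822296/5 = 334404/5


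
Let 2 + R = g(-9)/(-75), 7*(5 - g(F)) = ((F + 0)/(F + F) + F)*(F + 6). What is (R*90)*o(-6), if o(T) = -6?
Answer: 38142/35 ≈ 1089.8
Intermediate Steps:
g(F) = 5 - (½ + F)*(6 + F)/7 (g(F) = 5 - ((F + 0)/(F + F) + F)*(F + 6)/7 = 5 - (F/((2*F)) + F)*(6 + F)/7 = 5 - (F*(1/(2*F)) + F)*(6 + F)/7 = 5 - (½ + F)*(6 + F)/7)
R = -2119/1050 (R = -2 + (32/7 - 13/14*(-9) - ⅐*(-9)²)/(-75) = -2 + (32/7 + 117/14 - ⅐*81)*(-1/75) = -2 + (32/7 + 117/14 - 81/7)*(-1/75) = -2 + (19/14)*(-1/75) = -2 - 19/1050 = -2119/1050 ≈ -2.0181)
(R*90)*o(-6) = -2119/1050*90*(-6) = -6357/35*(-6) = 38142/35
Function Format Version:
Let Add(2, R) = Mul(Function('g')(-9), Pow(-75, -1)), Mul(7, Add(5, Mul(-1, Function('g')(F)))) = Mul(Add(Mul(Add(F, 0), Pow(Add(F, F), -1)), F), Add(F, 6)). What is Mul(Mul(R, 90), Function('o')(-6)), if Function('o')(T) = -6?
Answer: Rational(38142, 35) ≈ 1089.8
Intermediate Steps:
Function('g')(F) = Add(5, Mul(Rational(-1, 7), Add(Rational(1, 2), F), Add(6, F))) (Function('g')(F) = Add(5, Mul(Rational(-1, 7), Mul(Add(Mul(Add(F, 0), Pow(Add(F, F), -1)), F), Add(F, 6)))) = Add(5, Mul(Rational(-1, 7), Mul(Add(Mul(F, Pow(Mul(2, F), -1)), F), Add(6, F)))) = Add(5, Mul(Rational(-1, 7), Mul(Add(Mul(F, Mul(Rational(1, 2), Pow(F, -1))), F), Add(6, F)))) = Add(5, Mul(Rational(-1, 7), Mul(Add(Rational(1, 2), F), Add(6, F)))) = Add(5, Mul(Rational(-1, 7), Add(Rational(1, 2), F), Add(6, F))))
R = Rational(-2119, 1050) (R = Add(-2, Mul(Add(Rational(32, 7), Mul(Rational(-13, 14), -9), Mul(Rational(-1, 7), Pow(-9, 2))), Pow(-75, -1))) = Add(-2, Mul(Add(Rational(32, 7), Rational(117, 14), Mul(Rational(-1, 7), 81)), Rational(-1, 75))) = Add(-2, Mul(Add(Rational(32, 7), Rational(117, 14), Rational(-81, 7)), Rational(-1, 75))) = Add(-2, Mul(Rational(19, 14), Rational(-1, 75))) = Add(-2, Rational(-19, 1050)) = Rational(-2119, 1050) ≈ -2.0181)
Mul(Mul(R, 90), Function('o')(-6)) = Mul(Mul(Rational(-2119, 1050), 90), -6) = Mul(Rational(-6357, 35), -6) = Rational(38142, 35)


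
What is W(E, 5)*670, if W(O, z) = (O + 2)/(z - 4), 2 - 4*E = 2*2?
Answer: 1005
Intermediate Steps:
E = -1/2 (E = 1/2 - 2/2 = 1/2 - 1/4*4 = 1/2 - 1 = -1/2 ≈ -0.50000)
W(O, z) = (2 + O)/(-4 + z)
W(E, 5)*670 = ((2 - 1/2)/(-4 + 5))*670 = ((3/2)/1)*670 = (1*(3/2))*670 = (3/2)*670 = 1005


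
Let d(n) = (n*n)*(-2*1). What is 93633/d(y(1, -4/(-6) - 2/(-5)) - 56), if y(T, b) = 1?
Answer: -93633/6050 ≈ -15.477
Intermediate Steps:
d(n) = -2*n² (d(n) = n²*(-2) = -2*n²)
93633/d(y(1, -4/(-6) - 2/(-5)) - 56) = 93633/((-2*(1 - 56)²)) = 93633/((-2*(-55)²)) = 93633/((-2*3025)) = 93633/(-6050) = 93633*(-1/6050) = -93633/6050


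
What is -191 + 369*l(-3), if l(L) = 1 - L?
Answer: 1285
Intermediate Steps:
-191 + 369*l(-3) = -191 + 369*(1 - 1*(-3)) = -191 + 369*(1 + 3) = -191 + 369*4 = -191 + 1476 = 1285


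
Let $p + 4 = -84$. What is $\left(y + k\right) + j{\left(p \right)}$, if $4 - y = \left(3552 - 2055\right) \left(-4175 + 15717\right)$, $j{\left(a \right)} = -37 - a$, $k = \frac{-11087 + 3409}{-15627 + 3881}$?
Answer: $- \frac{101475563648}{5873} \approx -1.7278 \cdot 10^{7}$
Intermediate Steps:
$p = -88$ ($p = -4 - 84 = -88$)
$k = \frac{3839}{5873}$ ($k = - \frac{7678}{-11746} = \left(-7678\right) \left(- \frac{1}{11746}\right) = \frac{3839}{5873} \approx 0.65367$)
$y = -17278370$ ($y = 4 - \left(3552 - 2055\right) \left(-4175 + 15717\right) = 4 - 1497 \cdot 11542 = 4 - 17278374 = -17278370$)
$\left(y + k\right) + j{\left(p \right)} = \left(-17278370 + \frac{3839}{5873}\right) - -51 = - \frac{101475863171}{5873} + \left(-37 + 88\right) = - \frac{101475863171}{5873} + 51 = - \frac{101475563648}{5873}$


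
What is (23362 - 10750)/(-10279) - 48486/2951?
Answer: -535605606/30333329 ≈ -17.657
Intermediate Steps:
(23362 - 10750)/(-10279) - 48486/2951 = 12612*(-1/10279) - 48486*1/2951 = -12612/10279 - 48486/2951 = -535605606/30333329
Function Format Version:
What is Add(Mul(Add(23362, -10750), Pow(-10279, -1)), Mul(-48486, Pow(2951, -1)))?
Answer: Rational(-535605606, 30333329) ≈ -17.657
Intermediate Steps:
Add(Mul(Add(23362, -10750), Pow(-10279, -1)), Mul(-48486, Pow(2951, -1))) = Add(Mul(12612, Rational(-1, 10279)), Mul(-48486, Rational(1, 2951))) = Add(Rational(-12612, 10279), Rational(-48486, 2951)) = Rational(-535605606, 30333329)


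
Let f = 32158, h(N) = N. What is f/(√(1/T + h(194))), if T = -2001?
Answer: 14*√4596297/13 ≈ 2308.8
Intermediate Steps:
f/(√(1/T + h(194))) = 32158/(√(1/(-2001) + 194)) = 32158/(√(-1/2001 + 194)) = 32158/(√(388193/2001)) = 32158/((13*√4596297/2001)) = 32158*(√4596297/29861) = 14*√4596297/13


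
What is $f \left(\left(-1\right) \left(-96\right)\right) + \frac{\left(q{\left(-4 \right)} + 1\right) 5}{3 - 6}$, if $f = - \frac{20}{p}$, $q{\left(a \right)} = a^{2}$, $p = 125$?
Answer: $- \frac{3277}{75} \approx -43.693$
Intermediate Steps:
$f = - \frac{4}{25}$ ($f = - \frac{20}{125} = \left(-20\right) \frac{1}{125} = - \frac{4}{25} \approx -0.16$)
$f \left(\left(-1\right) \left(-96\right)\right) + \frac{\left(q{\left(-4 \right)} + 1\right) 5}{3 - 6} = - \frac{4 \left(\left(-1\right) \left(-96\right)\right)}{25} + \frac{\left(\left(-4\right)^{2} + 1\right) 5}{3 - 6} = \left(- \frac{4}{25}\right) 96 + \frac{\left(16 + 1\right) 5}{3 - 6} = - \frac{384}{25} + \frac{17 \cdot 5}{-3} = - \frac{384}{25} - \frac{85}{3} = - \frac{3277}{75}$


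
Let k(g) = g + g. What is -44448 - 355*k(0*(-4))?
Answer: -44448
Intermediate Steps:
k(g) = 2*g
-44448 - 355*k(0*(-4)) = -44448 - 355*2*(0*(-4)) = -44448 - 355*2*0 = -44448 - 355*0 = -44448 - 1*0 = -44448 + 0 = -44448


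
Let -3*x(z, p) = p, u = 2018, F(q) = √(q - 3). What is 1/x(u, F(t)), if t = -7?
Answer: 3*I*√10/10 ≈ 0.94868*I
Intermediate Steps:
F(q) = √(-3 + q)
x(z, p) = -p/3
1/x(u, F(t)) = 1/(-√(-3 - 7)/3) = 1/(-I*√10/3) = 3*I*√10/10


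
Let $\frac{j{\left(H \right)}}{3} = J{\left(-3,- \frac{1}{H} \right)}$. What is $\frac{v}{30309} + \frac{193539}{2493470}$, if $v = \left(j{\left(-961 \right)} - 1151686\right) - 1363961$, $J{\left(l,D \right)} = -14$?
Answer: $- \frac{2088976359093}{25191527410} \approx -82.924$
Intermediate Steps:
$j{\left(H \right)} = -42$ ($j{\left(H \right)} = 3 \left(-14\right) = -42$)
$v = -2515689$ ($v = \left(-42 - 1151686\right) - 1363961 = -1151728 - 1363961 = -2515689$)
$\frac{v}{30309} + \frac{193539}{2493470} = - \frac{2515689}{30309} + \frac{193539}{2493470} = \left(-2515689\right) \frac{1}{30309} + 193539 \cdot \frac{1}{2493470} = - \frac{838563}{10103} + \frac{193539}{2493470} = - \frac{2088976359093}{25191527410}$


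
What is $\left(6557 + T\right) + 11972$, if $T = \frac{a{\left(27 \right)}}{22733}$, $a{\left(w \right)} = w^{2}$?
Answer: $\frac{421220486}{22733} \approx 18529.0$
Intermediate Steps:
$T = \frac{729}{22733}$ ($T = \frac{27^{2}}{22733} = 729 \cdot \frac{1}{22733} = \frac{729}{22733} \approx 0.032068$)
$\left(6557 + T\right) + 11972 = \left(6557 + \frac{729}{22733}\right) + 11972 = \frac{149061010}{22733} + 11972 = \frac{421220486}{22733}$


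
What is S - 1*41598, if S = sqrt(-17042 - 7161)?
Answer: -41598 + I*sqrt(24203) ≈ -41598.0 + 155.57*I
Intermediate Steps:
S = I*sqrt(24203) (S = sqrt(-24203) = I*sqrt(24203) ≈ 155.57*I)
S - 1*41598 = I*sqrt(24203) - 1*41598 = I*sqrt(24203) - 41598 = -41598 + I*sqrt(24203)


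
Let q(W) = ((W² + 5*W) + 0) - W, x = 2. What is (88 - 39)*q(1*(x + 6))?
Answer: 4704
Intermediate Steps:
q(W) = W² + 4*W (q(W) = (W² + 5*W) - W = W² + 4*W)
(88 - 39)*q(1*(x + 6)) = (88 - 39)*((1*(2 + 6))*(4 + 1*(2 + 6))) = 49*((1*8)*(4 + 1*8)) = 49*(8*(4 + 8)) = 49*(8*12) = 49*96 = 4704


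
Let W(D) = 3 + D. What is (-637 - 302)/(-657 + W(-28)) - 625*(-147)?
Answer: 62659689/682 ≈ 91876.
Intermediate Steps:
(-637 - 302)/(-657 + W(-28)) - 625*(-147) = (-637 - 302)/(-657 + (3 - 28)) - 625*(-147) = -939/(-657 - 25) + 91875 = -939/(-682) + 91875 = -939*(-1/682) + 91875 = 939/682 + 91875 = 62659689/682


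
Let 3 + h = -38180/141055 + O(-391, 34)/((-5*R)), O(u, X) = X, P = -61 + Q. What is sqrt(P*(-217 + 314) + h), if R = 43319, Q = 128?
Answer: 13*sqrt(1435076392838054646430)/6110361545 ≈ 80.596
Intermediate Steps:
P = 67 (P = -61 + 128 = 67)
h = -19985963229/6110361545 (h = -3 + (-38180/141055 + 34/((-5*43319))) = -3 + (-38180*1/141055 + 34/(-216595)) = -3 + (-7636/28211 + 34*(-1/216595)) = -3 + (-7636/28211 - 34/216595) = -3 - 1654878594/6110361545 = -19985963229/6110361545 ≈ -3.2708)
sqrt(P*(-217 + 314) + h) = sqrt(67*(-217 + 314) - 19985963229/6110361545) = sqrt(67*97 - 19985963229/6110361545) = sqrt(6499 - 19985963229/6110361545) = sqrt(39691253717726/6110361545) = 13*sqrt(1435076392838054646430)/6110361545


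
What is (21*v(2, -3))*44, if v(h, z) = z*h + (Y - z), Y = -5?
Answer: -7392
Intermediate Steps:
v(h, z) = -5 - z + h*z (v(h, z) = z*h + (-5 - z) = h*z + (-5 - z) = -5 - z + h*z)
(21*v(2, -3))*44 = (21*(-5 - 1*(-3) + 2*(-3)))*44 = (21*(-5 + 3 - 6))*44 = (21*(-8))*44 = -168*44 = -7392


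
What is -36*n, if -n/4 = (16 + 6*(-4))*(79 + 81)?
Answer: -184320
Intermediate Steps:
n = 5120 (n = -4*(16 + 6*(-4))*(79 + 81) = -4*(16 - 24)*160 = -(-32)*160 = -4*(-1280) = 5120)
-36*n = -36*5120 = -184320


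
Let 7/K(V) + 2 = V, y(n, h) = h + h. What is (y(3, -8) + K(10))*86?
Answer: -5203/4 ≈ -1300.8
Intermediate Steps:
y(n, h) = 2*h
K(V) = 7/(-2 + V)
(y(3, -8) + K(10))*86 = (2*(-8) + 7/(-2 + 10))*86 = (-16 + 7/8)*86 = -121/8*86 = -5203/4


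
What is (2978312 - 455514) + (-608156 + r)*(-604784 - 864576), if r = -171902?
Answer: 1146188545678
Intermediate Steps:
(2978312 - 455514) + (-608156 + r)*(-604784 - 864576) = (2978312 - 455514) + (-608156 - 171902)*(-604784 - 864576) = 2522798 - 780058*(-1469360) = 2522798 + 1146186022880 = 1146188545678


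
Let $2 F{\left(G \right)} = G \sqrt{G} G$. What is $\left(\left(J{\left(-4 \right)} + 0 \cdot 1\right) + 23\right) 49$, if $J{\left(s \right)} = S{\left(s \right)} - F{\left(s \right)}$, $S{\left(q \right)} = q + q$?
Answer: $735 - 784 i \approx 735.0 - 784.0 i$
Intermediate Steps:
$S{\left(q \right)} = 2 q$
$F{\left(G \right)} = \frac{G^{\frac{5}{2}}}{2}$ ($F{\left(G \right)} = \frac{G \sqrt{G} G}{2} = \frac{G^{\frac{3}{2}} G}{2} = \frac{G^{\frac{5}{2}}}{2}$)
$J{\left(s \right)} = 2 s - \frac{s^{\frac{5}{2}}}{2}$
$\left(\left(J{\left(-4 \right)} + 0 \cdot 1\right) + 23\right) 49 = \left(\left(\left(2 \left(-4\right) - \frac{\left(-4\right)^{\frac{5}{2}}}{2}\right) + 0 \cdot 1\right) + 23\right) 49 = \left(\left(\left(-8 - \frac{32 i}{2}\right) + 0\right) + 23\right) 49 = \left(\left(\left(-8 - 16 i\right) + 0\right) + 23\right) 49 = \left(\left(-8 - 16 i\right) + 23\right) 49 = \left(15 - 16 i\right) 49 = 735 - 784 i$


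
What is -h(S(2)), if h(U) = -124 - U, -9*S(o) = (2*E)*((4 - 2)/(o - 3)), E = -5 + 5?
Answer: 124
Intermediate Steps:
E = 0
S(o) = 0 (S(o) = -2*0*(4 - 2)/(o - 3)/9 = -0*2/(-3 + o) = -⅑*0 = 0)
-h(S(2)) = -(-124 - 1*0) = -(-124 + 0) = -1*(-124) = 124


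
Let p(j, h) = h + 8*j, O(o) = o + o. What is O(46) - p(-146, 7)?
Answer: 1253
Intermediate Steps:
O(o) = 2*o
O(46) - p(-146, 7) = 2*46 - (7 + 8*(-146)) = 92 - (7 - 1168) = 92 - 1*(-1161) = 92 + 1161 = 1253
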